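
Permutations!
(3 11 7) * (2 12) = [0, 1, 12, 11, 4, 5, 6, 3, 8, 9, 10, 7, 2] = (2 12)(3 11 7)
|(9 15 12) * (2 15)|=4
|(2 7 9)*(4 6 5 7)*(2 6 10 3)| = |(2 4 10 3)(5 7 9 6)| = 4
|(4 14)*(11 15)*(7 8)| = 2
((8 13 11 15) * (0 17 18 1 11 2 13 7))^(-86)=(0 18 11 8)(1 15 7 17)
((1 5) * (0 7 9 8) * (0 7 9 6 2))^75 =(0 7)(1 5)(2 8)(6 9) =((0 9 8 7 6 2)(1 5))^75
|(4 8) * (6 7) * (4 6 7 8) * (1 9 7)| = 6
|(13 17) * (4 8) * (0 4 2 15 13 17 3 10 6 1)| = |(17)(0 4 8 2 15 13 3 10 6 1)| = 10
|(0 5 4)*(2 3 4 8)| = 6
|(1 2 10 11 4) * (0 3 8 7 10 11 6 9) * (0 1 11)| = 18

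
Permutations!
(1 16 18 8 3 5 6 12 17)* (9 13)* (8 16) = [0, 8, 2, 5, 4, 6, 12, 7, 3, 13, 10, 11, 17, 9, 14, 15, 18, 1, 16] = (1 8 3 5 6 12 17)(9 13)(16 18)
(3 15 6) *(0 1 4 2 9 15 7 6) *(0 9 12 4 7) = (0 1 7 6 3)(2 12 4)(9 15) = [1, 7, 12, 0, 2, 5, 3, 6, 8, 15, 10, 11, 4, 13, 14, 9]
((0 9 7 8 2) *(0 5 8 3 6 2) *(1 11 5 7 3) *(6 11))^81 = (0 11)(1 6 2 7)(3 8)(5 9)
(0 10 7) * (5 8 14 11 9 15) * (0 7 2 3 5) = (0 10 2 3 5 8 14 11 9 15) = [10, 1, 3, 5, 4, 8, 6, 7, 14, 15, 2, 9, 12, 13, 11, 0]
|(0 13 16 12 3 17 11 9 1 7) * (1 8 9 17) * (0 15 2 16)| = 14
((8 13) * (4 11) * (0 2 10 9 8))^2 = (0 10 8)(2 9 13)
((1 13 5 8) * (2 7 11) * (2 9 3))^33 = ((1 13 5 8)(2 7 11 9 3))^33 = (1 13 5 8)(2 9 7 3 11)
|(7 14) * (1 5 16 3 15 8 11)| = 14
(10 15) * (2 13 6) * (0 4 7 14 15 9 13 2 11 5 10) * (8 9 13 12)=[4, 1, 2, 3, 7, 10, 11, 14, 9, 12, 13, 5, 8, 6, 15, 0]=(0 4 7 14 15)(5 10 13 6 11)(8 9 12)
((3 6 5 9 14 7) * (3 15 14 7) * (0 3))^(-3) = ((0 3 6 5 9 7 15 14))^(-3) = (0 7 6 14 9 3 15 5)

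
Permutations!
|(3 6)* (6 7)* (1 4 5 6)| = 6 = |(1 4 5 6 3 7)|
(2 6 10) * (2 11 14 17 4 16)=(2 6 10 11 14 17 4 16)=[0, 1, 6, 3, 16, 5, 10, 7, 8, 9, 11, 14, 12, 13, 17, 15, 2, 4]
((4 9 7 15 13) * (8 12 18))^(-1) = ((4 9 7 15 13)(8 12 18))^(-1) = (4 13 15 7 9)(8 18 12)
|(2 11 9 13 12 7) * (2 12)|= 4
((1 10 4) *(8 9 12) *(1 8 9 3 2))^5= ((1 10 4 8 3 2)(9 12))^5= (1 2 3 8 4 10)(9 12)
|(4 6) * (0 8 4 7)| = 5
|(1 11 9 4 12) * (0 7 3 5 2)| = |(0 7 3 5 2)(1 11 9 4 12)| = 5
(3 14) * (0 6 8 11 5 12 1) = (0 6 8 11 5 12 1)(3 14) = [6, 0, 2, 14, 4, 12, 8, 7, 11, 9, 10, 5, 1, 13, 3]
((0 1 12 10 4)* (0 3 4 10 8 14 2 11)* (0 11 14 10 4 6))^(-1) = ((0 1 12 8 10 4 3 6)(2 14))^(-1) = (0 6 3 4 10 8 12 1)(2 14)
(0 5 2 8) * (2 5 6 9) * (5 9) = (0 6 5 9 2 8) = [6, 1, 8, 3, 4, 9, 5, 7, 0, 2]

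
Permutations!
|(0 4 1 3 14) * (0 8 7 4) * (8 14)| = 5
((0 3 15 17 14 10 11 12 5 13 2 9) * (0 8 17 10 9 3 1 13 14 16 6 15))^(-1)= (0 3 2 13 1)(5 12 11 10 15 6 16 17 8 9 14)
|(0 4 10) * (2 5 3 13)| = |(0 4 10)(2 5 3 13)| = 12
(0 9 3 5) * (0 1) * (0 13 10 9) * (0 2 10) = (0 2 10 9 3 5 1 13) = [2, 13, 10, 5, 4, 1, 6, 7, 8, 3, 9, 11, 12, 0]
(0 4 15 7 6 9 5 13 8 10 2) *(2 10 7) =[4, 1, 0, 3, 15, 13, 9, 6, 7, 5, 10, 11, 12, 8, 14, 2] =(0 4 15 2)(5 13 8 7 6 9)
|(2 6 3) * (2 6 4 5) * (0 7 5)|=10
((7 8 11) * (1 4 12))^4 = (1 4 12)(7 8 11)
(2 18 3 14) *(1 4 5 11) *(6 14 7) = (1 4 5 11)(2 18 3 7 6 14) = [0, 4, 18, 7, 5, 11, 14, 6, 8, 9, 10, 1, 12, 13, 2, 15, 16, 17, 3]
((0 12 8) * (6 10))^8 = (0 8 12)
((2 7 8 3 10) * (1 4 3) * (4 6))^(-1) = (1 8 7 2 10 3 4 6) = ((1 6 4 3 10 2 7 8))^(-1)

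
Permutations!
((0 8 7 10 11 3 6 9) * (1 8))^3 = ((0 1 8 7 10 11 3 6 9))^3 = (0 7 3)(1 10 6)(8 11 9)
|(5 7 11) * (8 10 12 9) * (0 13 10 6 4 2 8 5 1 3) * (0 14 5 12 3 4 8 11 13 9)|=|(0 9 12)(1 4 2 11)(3 14 5 7 13 10)(6 8)|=12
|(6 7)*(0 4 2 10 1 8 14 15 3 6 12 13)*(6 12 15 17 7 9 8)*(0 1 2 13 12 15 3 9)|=70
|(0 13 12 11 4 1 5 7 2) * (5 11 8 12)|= 30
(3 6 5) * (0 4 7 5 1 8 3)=(0 4 7 5)(1 8 3 6)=[4, 8, 2, 6, 7, 0, 1, 5, 3]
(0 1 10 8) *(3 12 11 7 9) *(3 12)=(0 1 10 8)(7 9 12 11)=[1, 10, 2, 3, 4, 5, 6, 9, 0, 12, 8, 7, 11]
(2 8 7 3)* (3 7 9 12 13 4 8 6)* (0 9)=(0 9 12 13 4 8)(2 6 3)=[9, 1, 6, 2, 8, 5, 3, 7, 0, 12, 10, 11, 13, 4]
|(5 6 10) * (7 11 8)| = 3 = |(5 6 10)(7 11 8)|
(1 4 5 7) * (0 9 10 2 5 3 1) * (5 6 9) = [5, 4, 6, 1, 3, 7, 9, 0, 8, 10, 2] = (0 5 7)(1 4 3)(2 6 9 10)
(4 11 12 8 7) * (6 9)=[0, 1, 2, 3, 11, 5, 9, 4, 7, 6, 10, 12, 8]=(4 11 12 8 7)(6 9)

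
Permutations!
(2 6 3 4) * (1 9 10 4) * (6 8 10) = (1 9 6 3)(2 8 10 4) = [0, 9, 8, 1, 2, 5, 3, 7, 10, 6, 4]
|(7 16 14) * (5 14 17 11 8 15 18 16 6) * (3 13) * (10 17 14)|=22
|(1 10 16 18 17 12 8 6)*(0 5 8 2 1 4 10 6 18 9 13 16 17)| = 84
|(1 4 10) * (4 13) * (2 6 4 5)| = |(1 13 5 2 6 4 10)| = 7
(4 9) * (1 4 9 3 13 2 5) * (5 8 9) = (1 4 3 13 2 8 9 5) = [0, 4, 8, 13, 3, 1, 6, 7, 9, 5, 10, 11, 12, 2]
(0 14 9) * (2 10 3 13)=(0 14 9)(2 10 3 13)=[14, 1, 10, 13, 4, 5, 6, 7, 8, 0, 3, 11, 12, 2, 9]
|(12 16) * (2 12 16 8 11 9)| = |(16)(2 12 8 11 9)| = 5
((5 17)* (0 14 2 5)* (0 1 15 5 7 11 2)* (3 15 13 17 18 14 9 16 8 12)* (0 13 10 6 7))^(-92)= (0 11 6 1 13 18 15 12 16)(2 7 10 17 14 5 3 8 9)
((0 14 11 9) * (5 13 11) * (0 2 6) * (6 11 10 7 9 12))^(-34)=((0 14 5 13 10 7 9 2 11 12 6))^(-34)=(0 6 12 11 2 9 7 10 13 5 14)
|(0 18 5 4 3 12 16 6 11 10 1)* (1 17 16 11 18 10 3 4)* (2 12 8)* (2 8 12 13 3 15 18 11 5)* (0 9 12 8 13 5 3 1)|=30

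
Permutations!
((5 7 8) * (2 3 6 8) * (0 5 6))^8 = ((0 5 7 2 3)(6 8))^8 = (8)(0 2 5 3 7)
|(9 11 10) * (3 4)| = 6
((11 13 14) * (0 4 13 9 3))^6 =(0 3 9 11 14 13 4)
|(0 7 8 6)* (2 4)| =|(0 7 8 6)(2 4)| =4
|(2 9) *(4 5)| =|(2 9)(4 5)| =2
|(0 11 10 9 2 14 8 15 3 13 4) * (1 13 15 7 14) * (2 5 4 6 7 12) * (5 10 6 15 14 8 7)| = |(0 11 6 5 4)(1 13 15 3 14 7 8 12 2)(9 10)| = 90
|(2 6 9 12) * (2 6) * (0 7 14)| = 3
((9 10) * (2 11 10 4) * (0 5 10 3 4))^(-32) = ((0 5 10 9)(2 11 3 4))^(-32) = (11)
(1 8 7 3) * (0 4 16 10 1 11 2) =(0 4 16 10 1 8 7 3 11 2) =[4, 8, 0, 11, 16, 5, 6, 3, 7, 9, 1, 2, 12, 13, 14, 15, 10]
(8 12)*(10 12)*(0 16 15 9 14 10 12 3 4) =(0 16 15 9 14 10 3 4)(8 12) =[16, 1, 2, 4, 0, 5, 6, 7, 12, 14, 3, 11, 8, 13, 10, 9, 15]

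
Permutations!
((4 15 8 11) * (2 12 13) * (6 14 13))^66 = ((2 12 6 14 13)(4 15 8 11))^66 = (2 12 6 14 13)(4 8)(11 15)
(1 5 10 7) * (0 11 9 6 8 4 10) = (0 11 9 6 8 4 10 7 1 5) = [11, 5, 2, 3, 10, 0, 8, 1, 4, 6, 7, 9]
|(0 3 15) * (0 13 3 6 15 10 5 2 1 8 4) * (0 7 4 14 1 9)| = |(0 6 15 13 3 10 5 2 9)(1 8 14)(4 7)| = 18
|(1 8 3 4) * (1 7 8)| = 4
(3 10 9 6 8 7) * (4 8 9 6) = (3 10 6 9 4 8 7) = [0, 1, 2, 10, 8, 5, 9, 3, 7, 4, 6]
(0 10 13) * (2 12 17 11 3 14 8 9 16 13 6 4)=(0 10 6 4 2 12 17 11 3 14 8 9 16 13)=[10, 1, 12, 14, 2, 5, 4, 7, 9, 16, 6, 3, 17, 0, 8, 15, 13, 11]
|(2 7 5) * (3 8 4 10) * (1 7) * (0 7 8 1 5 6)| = 30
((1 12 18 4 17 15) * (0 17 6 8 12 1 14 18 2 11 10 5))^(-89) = ((0 17 15 14 18 4 6 8 12 2 11 10 5))^(-89) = (0 15 18 6 12 11 5 17 14 4 8 2 10)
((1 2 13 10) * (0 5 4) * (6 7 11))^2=((0 5 4)(1 2 13 10)(6 7 11))^2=(0 4 5)(1 13)(2 10)(6 11 7)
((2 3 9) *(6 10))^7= (2 3 9)(6 10)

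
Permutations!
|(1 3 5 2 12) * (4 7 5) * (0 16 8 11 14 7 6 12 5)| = 30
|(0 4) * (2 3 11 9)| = |(0 4)(2 3 11 9)| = 4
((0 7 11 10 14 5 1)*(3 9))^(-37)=((0 7 11 10 14 5 1)(3 9))^(-37)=(0 5 10 7 1 14 11)(3 9)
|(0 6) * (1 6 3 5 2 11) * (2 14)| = 8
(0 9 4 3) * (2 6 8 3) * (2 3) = (0 9 4 3)(2 6 8) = [9, 1, 6, 0, 3, 5, 8, 7, 2, 4]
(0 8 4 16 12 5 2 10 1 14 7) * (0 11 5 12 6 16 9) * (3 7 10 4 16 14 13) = (0 8 16 6 14 10 1 13 3 7 11 5 2 4 9) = [8, 13, 4, 7, 9, 2, 14, 11, 16, 0, 1, 5, 12, 3, 10, 15, 6]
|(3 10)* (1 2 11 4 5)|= 10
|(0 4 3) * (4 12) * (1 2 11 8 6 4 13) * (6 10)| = 11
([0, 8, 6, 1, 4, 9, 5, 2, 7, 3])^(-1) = (1 3 9 5 6 2 7 8)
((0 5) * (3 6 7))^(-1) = ((0 5)(3 6 7))^(-1) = (0 5)(3 7 6)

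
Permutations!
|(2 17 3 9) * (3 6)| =5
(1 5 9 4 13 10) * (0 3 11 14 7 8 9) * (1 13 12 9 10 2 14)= [3, 5, 14, 11, 12, 0, 6, 8, 10, 4, 13, 1, 9, 2, 7]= (0 3 11 1 5)(2 14 7 8 10 13)(4 12 9)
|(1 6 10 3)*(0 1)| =5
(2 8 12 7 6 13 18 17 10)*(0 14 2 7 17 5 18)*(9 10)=(0 14 2 8 12 17 9 10 7 6 13)(5 18)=[14, 1, 8, 3, 4, 18, 13, 6, 12, 10, 7, 11, 17, 0, 2, 15, 16, 9, 5]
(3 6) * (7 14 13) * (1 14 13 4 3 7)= (1 14 4 3 6 7 13)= [0, 14, 2, 6, 3, 5, 7, 13, 8, 9, 10, 11, 12, 1, 4]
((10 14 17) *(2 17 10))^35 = (2 17)(10 14)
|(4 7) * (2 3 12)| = 6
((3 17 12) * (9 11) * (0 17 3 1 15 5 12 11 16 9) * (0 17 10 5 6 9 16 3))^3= ((0 10 5 12 1 15 6 9 3)(11 17))^3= (0 12 6)(1 9 10)(3 5 15)(11 17)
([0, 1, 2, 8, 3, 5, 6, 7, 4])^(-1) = [0, 1, 2, 4, 8, 5, 6, 7, 3]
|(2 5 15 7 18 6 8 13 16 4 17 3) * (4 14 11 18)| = 7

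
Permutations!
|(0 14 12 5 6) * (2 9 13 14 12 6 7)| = 9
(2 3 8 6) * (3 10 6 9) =(2 10 6)(3 8 9) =[0, 1, 10, 8, 4, 5, 2, 7, 9, 3, 6]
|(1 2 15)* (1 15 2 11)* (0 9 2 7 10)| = 10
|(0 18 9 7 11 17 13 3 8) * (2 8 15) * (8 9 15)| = 11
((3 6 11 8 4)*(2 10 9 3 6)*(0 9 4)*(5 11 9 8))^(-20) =(11)(2 9 4)(3 6 10)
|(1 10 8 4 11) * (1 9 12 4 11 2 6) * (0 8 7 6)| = |(0 8 11 9 12 4 2)(1 10 7 6)| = 28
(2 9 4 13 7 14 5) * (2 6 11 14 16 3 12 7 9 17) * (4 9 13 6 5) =[0, 1, 17, 12, 6, 5, 11, 16, 8, 9, 10, 14, 7, 13, 4, 15, 3, 2] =(2 17)(3 12 7 16)(4 6 11 14)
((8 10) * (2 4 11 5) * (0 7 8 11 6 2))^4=((0 7 8 10 11 5)(2 4 6))^4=(0 11 8)(2 4 6)(5 10 7)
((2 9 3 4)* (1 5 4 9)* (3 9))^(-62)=((9)(1 5 4 2))^(-62)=(9)(1 4)(2 5)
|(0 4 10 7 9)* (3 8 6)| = 15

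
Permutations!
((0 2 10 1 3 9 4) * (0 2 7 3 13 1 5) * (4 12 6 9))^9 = (0 3 2 5 7 4 10)(1 13)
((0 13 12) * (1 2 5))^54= (13)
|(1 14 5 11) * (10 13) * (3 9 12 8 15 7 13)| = 8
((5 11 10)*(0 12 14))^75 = ((0 12 14)(5 11 10))^75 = (14)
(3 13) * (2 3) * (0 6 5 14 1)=(0 6 5 14 1)(2 3 13)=[6, 0, 3, 13, 4, 14, 5, 7, 8, 9, 10, 11, 12, 2, 1]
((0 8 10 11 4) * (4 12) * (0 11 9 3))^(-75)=((0 8 10 9 3)(4 11 12))^(-75)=(12)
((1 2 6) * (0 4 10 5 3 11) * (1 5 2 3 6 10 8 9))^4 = (0 1 4 3 8 11 9) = ((0 4 8 9 1 3 11)(2 10)(5 6))^4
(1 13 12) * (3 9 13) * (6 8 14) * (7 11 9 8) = (1 3 8 14 6 7 11 9 13 12) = [0, 3, 2, 8, 4, 5, 7, 11, 14, 13, 10, 9, 1, 12, 6]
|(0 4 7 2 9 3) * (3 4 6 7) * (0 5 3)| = 6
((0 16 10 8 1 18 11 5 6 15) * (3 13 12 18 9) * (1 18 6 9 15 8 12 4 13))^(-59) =((0 16 10 12 6 8 18 11 5 9 3 1 15)(4 13))^(-59) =(0 18 15 8 1 6 3 12 9 10 5 16 11)(4 13)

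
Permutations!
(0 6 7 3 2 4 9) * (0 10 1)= (0 6 7 3 2 4 9 10 1)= [6, 0, 4, 2, 9, 5, 7, 3, 8, 10, 1]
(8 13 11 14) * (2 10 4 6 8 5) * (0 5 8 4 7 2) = [5, 1, 10, 3, 6, 0, 4, 2, 13, 9, 7, 14, 12, 11, 8] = (0 5)(2 10 7)(4 6)(8 13 11 14)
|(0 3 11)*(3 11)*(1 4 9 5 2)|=|(0 11)(1 4 9 5 2)|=10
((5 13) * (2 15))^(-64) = ((2 15)(5 13))^(-64) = (15)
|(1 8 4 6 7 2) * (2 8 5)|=12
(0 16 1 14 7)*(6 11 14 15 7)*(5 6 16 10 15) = (0 10 15 7)(1 5 6 11 14 16) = [10, 5, 2, 3, 4, 6, 11, 0, 8, 9, 15, 14, 12, 13, 16, 7, 1]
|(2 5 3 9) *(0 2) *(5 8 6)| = |(0 2 8 6 5 3 9)| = 7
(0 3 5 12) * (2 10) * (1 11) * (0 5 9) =[3, 11, 10, 9, 4, 12, 6, 7, 8, 0, 2, 1, 5] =(0 3 9)(1 11)(2 10)(5 12)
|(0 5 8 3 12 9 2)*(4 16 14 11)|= 28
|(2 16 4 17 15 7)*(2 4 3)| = 12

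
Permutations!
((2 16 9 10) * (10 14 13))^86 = ((2 16 9 14 13 10))^86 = (2 9 13)(10 16 14)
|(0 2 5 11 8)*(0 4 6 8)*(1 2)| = 15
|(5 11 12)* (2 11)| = 4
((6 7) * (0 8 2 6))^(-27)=(0 6 8 7 2)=((0 8 2 6 7))^(-27)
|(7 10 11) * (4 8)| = 6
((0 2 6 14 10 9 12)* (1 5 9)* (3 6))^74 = ((0 2 3 6 14 10 1 5 9 12))^74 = (0 14 9 3 1)(2 10 12 6 5)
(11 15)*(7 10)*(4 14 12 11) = (4 14 12 11 15)(7 10) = [0, 1, 2, 3, 14, 5, 6, 10, 8, 9, 7, 15, 11, 13, 12, 4]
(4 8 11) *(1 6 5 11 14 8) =(1 6 5 11 4)(8 14) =[0, 6, 2, 3, 1, 11, 5, 7, 14, 9, 10, 4, 12, 13, 8]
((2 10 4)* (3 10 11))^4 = ((2 11 3 10 4))^4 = (2 4 10 3 11)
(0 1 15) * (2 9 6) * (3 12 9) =[1, 15, 3, 12, 4, 5, 2, 7, 8, 6, 10, 11, 9, 13, 14, 0] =(0 1 15)(2 3 12 9 6)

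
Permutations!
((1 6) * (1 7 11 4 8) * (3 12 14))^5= ((1 6 7 11 4 8)(3 12 14))^5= (1 8 4 11 7 6)(3 14 12)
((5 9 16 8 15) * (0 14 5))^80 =((0 14 5 9 16 8 15))^80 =(0 9 15 5 8 14 16)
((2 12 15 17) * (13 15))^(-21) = ((2 12 13 15 17))^(-21) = (2 17 15 13 12)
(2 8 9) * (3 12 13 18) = (2 8 9)(3 12 13 18) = [0, 1, 8, 12, 4, 5, 6, 7, 9, 2, 10, 11, 13, 18, 14, 15, 16, 17, 3]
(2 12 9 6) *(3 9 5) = (2 12 5 3 9 6) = [0, 1, 12, 9, 4, 3, 2, 7, 8, 6, 10, 11, 5]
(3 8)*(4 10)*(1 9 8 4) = (1 9 8 3 4 10) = [0, 9, 2, 4, 10, 5, 6, 7, 3, 8, 1]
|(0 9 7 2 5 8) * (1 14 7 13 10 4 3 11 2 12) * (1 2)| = 14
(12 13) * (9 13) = (9 13 12) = [0, 1, 2, 3, 4, 5, 6, 7, 8, 13, 10, 11, 9, 12]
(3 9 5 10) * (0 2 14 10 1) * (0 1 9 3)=(0 2 14 10)(5 9)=[2, 1, 14, 3, 4, 9, 6, 7, 8, 5, 0, 11, 12, 13, 10]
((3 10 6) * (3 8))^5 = ((3 10 6 8))^5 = (3 10 6 8)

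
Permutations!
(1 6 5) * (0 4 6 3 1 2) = [4, 3, 0, 1, 6, 2, 5] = (0 4 6 5 2)(1 3)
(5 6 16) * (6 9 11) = (5 9 11 6 16) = [0, 1, 2, 3, 4, 9, 16, 7, 8, 11, 10, 6, 12, 13, 14, 15, 5]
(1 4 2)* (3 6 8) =[0, 4, 1, 6, 2, 5, 8, 7, 3] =(1 4 2)(3 6 8)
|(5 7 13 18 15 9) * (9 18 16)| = 10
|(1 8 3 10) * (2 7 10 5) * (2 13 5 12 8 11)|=|(1 11 2 7 10)(3 12 8)(5 13)|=30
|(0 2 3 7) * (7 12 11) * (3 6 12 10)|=|(0 2 6 12 11 7)(3 10)|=6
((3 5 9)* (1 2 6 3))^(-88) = ((1 2 6 3 5 9))^(-88) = (1 6 5)(2 3 9)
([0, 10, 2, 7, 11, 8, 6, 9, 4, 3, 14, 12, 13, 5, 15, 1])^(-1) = (1 15 14 10)(3 9 7)(4 8 5 13 12 11)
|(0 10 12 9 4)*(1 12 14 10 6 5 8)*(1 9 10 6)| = 10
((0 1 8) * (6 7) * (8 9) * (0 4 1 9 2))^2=(0 8 1)(2 9 4)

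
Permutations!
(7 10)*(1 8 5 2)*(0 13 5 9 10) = (0 13 5 2 1 8 9 10 7) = [13, 8, 1, 3, 4, 2, 6, 0, 9, 10, 7, 11, 12, 5]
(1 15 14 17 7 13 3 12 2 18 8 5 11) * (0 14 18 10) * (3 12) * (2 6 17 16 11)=(0 14 16 11 1 15 18 8 5 2 10)(6 17 7 13 12)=[14, 15, 10, 3, 4, 2, 17, 13, 5, 9, 0, 1, 6, 12, 16, 18, 11, 7, 8]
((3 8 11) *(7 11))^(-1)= ((3 8 7 11))^(-1)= (3 11 7 8)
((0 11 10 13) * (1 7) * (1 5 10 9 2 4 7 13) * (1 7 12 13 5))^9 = ((0 11 9 2 4 12 13)(1 5 10 7))^9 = (0 9 4 13 11 2 12)(1 5 10 7)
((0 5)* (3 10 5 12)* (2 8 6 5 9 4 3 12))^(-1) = (12)(0 5 6 8 2)(3 4 9 10)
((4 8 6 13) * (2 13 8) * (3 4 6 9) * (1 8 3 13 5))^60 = (1 4 13)(2 6 8)(3 9 5)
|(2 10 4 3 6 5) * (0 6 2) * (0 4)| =|(0 6 5 4 3 2 10)| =7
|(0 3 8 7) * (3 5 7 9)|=3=|(0 5 7)(3 8 9)|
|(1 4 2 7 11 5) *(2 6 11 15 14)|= 20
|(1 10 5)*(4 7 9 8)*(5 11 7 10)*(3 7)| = 14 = |(1 5)(3 7 9 8 4 10 11)|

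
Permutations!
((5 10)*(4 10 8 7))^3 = (4 8 10 7 5)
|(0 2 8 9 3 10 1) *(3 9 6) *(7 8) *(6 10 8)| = |(0 2 7 6 3 8 10 1)| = 8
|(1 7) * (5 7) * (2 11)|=6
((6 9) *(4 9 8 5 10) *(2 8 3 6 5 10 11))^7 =(11)(3 6)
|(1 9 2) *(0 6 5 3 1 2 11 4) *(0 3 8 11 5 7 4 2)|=11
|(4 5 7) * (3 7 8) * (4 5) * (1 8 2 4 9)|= 8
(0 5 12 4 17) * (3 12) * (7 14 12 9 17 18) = (0 5 3 9 17)(4 18 7 14 12) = [5, 1, 2, 9, 18, 3, 6, 14, 8, 17, 10, 11, 4, 13, 12, 15, 16, 0, 7]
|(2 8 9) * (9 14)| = 4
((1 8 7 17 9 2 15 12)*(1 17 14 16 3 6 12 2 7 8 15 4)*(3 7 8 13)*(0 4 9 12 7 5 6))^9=((0 4 1 15 2 9 8 13 3)(5 6 7 14 16)(12 17))^9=(5 16 14 7 6)(12 17)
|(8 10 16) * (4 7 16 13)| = 6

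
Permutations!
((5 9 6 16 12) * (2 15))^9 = ((2 15)(5 9 6 16 12))^9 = (2 15)(5 12 16 6 9)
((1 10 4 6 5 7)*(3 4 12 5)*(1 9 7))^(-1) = (1 5 12 10)(3 6 4)(7 9)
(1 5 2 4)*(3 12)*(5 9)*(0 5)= (0 5 2 4 1 9)(3 12)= [5, 9, 4, 12, 1, 2, 6, 7, 8, 0, 10, 11, 3]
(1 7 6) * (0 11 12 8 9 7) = (0 11 12 8 9 7 6 1) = [11, 0, 2, 3, 4, 5, 1, 6, 9, 7, 10, 12, 8]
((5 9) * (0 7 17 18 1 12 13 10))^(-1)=(0 10 13 12 1 18 17 7)(5 9)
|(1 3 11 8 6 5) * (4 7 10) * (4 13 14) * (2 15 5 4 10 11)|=|(1 3 2 15 5)(4 7 11 8 6)(10 13 14)|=15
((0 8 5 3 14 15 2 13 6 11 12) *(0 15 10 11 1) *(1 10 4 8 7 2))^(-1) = ((0 7 2 13 6 10 11 12 15 1)(3 14 4 8 5))^(-1) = (0 1 15 12 11 10 6 13 2 7)(3 5 8 4 14)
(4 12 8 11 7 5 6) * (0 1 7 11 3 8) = (0 1 7 5 6 4 12)(3 8) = [1, 7, 2, 8, 12, 6, 4, 5, 3, 9, 10, 11, 0]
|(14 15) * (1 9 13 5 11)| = 10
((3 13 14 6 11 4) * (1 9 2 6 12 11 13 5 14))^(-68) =(1 2 13 9 6)(3 11 14)(4 12 5)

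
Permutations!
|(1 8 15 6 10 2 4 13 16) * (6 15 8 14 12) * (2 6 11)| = 8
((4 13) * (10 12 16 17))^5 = (4 13)(10 12 16 17)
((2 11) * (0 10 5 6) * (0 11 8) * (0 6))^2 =((0 10 5)(2 8 6 11))^2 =(0 5 10)(2 6)(8 11)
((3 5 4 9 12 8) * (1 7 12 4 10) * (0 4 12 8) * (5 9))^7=(0 3 1 4 9 7 5 12 8 10)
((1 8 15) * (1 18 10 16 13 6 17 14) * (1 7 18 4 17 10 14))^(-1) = ((1 8 15 4 17)(6 10 16 13)(7 18 14))^(-1) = (1 17 4 15 8)(6 13 16 10)(7 14 18)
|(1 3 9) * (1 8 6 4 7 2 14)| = |(1 3 9 8 6 4 7 2 14)| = 9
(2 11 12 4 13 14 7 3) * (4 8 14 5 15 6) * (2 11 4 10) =(2 4 13 5 15 6 10)(3 11 12 8 14 7) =[0, 1, 4, 11, 13, 15, 10, 3, 14, 9, 2, 12, 8, 5, 7, 6]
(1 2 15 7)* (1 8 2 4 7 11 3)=(1 4 7 8 2 15 11 3)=[0, 4, 15, 1, 7, 5, 6, 8, 2, 9, 10, 3, 12, 13, 14, 11]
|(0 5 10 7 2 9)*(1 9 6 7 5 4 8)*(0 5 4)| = |(1 9 5 10 4 8)(2 6 7)| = 6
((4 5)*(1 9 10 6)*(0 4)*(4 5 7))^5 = (0 5)(1 9 10 6)(4 7) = ((0 5)(1 9 10 6)(4 7))^5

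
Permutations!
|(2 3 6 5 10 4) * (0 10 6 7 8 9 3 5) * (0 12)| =|(0 10 4 2 5 6 12)(3 7 8 9)| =28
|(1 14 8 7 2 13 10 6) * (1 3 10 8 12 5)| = 12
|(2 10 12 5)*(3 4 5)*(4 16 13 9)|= |(2 10 12 3 16 13 9 4 5)|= 9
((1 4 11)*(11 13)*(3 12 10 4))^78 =((1 3 12 10 4 13 11))^78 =(1 3 12 10 4 13 11)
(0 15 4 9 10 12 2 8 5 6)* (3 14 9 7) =(0 15 4 7 3 14 9 10 12 2 8 5 6) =[15, 1, 8, 14, 7, 6, 0, 3, 5, 10, 12, 11, 2, 13, 9, 4]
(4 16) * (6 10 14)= (4 16)(6 10 14)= [0, 1, 2, 3, 16, 5, 10, 7, 8, 9, 14, 11, 12, 13, 6, 15, 4]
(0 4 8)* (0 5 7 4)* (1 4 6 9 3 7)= (1 4 8 5)(3 7 6 9)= [0, 4, 2, 7, 8, 1, 9, 6, 5, 3]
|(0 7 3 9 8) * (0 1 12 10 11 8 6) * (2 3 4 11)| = 12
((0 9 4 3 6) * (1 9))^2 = (0 9 3)(1 4 6)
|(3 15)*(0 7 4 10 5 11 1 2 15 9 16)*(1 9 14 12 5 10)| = 13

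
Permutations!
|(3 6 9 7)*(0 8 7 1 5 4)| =|(0 8 7 3 6 9 1 5 4)| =9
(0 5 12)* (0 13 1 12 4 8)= (0 5 4 8)(1 12 13)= [5, 12, 2, 3, 8, 4, 6, 7, 0, 9, 10, 11, 13, 1]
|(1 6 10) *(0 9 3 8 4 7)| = |(0 9 3 8 4 7)(1 6 10)| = 6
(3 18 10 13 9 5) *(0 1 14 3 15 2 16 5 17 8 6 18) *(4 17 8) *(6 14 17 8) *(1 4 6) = (0 4 8 14 3)(1 17 6 18 10 13 9)(2 16 5 15) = [4, 17, 16, 0, 8, 15, 18, 7, 14, 1, 13, 11, 12, 9, 3, 2, 5, 6, 10]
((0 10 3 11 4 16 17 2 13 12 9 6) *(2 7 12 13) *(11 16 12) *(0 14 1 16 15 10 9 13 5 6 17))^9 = (0 6 4 9 14 12 17 1 13 7 16 5 11)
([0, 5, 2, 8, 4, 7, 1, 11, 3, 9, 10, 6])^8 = (1 11 5 6 7)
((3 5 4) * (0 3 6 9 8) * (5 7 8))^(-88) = ((0 3 7 8)(4 6 9 5))^(-88) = (9)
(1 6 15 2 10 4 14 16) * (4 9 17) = [0, 6, 10, 3, 14, 5, 15, 7, 8, 17, 9, 11, 12, 13, 16, 2, 1, 4] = (1 6 15 2 10 9 17 4 14 16)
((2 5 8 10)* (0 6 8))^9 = ((0 6 8 10 2 5))^9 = (0 10)(2 6)(5 8)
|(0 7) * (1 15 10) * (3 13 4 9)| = |(0 7)(1 15 10)(3 13 4 9)| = 12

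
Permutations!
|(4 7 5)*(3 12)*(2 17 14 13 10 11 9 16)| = 24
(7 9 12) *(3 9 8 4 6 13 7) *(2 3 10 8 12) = (2 3 9)(4 6 13 7 12 10 8) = [0, 1, 3, 9, 6, 5, 13, 12, 4, 2, 8, 11, 10, 7]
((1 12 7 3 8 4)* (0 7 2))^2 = ((0 7 3 8 4 1 12 2))^2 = (0 3 4 12)(1 2 7 8)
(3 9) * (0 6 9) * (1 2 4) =(0 6 9 3)(1 2 4) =[6, 2, 4, 0, 1, 5, 9, 7, 8, 3]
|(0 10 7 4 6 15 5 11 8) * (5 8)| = |(0 10 7 4 6 15 8)(5 11)| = 14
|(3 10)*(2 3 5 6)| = 5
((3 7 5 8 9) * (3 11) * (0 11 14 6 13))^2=(0 3 5 9 6)(7 8 14 13 11)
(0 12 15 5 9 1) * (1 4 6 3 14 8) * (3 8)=[12, 0, 2, 14, 6, 9, 8, 7, 1, 4, 10, 11, 15, 13, 3, 5]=(0 12 15 5 9 4 6 8 1)(3 14)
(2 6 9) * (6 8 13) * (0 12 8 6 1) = (0 12 8 13 1)(2 6 9) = [12, 0, 6, 3, 4, 5, 9, 7, 13, 2, 10, 11, 8, 1]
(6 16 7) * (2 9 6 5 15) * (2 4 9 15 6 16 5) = [0, 1, 15, 3, 9, 6, 5, 2, 8, 16, 10, 11, 12, 13, 14, 4, 7] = (2 15 4 9 16 7)(5 6)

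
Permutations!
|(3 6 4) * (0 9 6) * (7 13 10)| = |(0 9 6 4 3)(7 13 10)| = 15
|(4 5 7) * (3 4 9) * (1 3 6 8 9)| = |(1 3 4 5 7)(6 8 9)| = 15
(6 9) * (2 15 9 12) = (2 15 9 6 12) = [0, 1, 15, 3, 4, 5, 12, 7, 8, 6, 10, 11, 2, 13, 14, 9]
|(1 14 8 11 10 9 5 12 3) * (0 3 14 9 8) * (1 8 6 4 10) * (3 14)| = 42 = |(0 14)(1 9 5 12 3 8 11)(4 10 6)|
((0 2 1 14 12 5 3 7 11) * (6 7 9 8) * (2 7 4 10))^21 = (1 2 10 4 6 8 9 3 5 12 14)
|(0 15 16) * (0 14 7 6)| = |(0 15 16 14 7 6)| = 6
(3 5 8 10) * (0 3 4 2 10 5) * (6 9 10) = (0 3)(2 6 9 10 4)(5 8) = [3, 1, 6, 0, 2, 8, 9, 7, 5, 10, 4]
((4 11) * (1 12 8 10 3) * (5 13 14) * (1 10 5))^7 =(1 12 8 5 13 14)(3 10)(4 11)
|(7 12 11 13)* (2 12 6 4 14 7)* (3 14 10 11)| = 10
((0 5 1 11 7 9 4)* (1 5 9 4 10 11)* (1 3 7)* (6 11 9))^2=((0 6 11 1 3 7 4)(9 10))^2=(0 11 3 4 6 1 7)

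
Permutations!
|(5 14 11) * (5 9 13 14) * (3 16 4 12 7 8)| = |(3 16 4 12 7 8)(9 13 14 11)| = 12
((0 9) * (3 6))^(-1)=(0 9)(3 6)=((0 9)(3 6))^(-1)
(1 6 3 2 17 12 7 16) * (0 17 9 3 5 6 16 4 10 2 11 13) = (0 17 12 7 4 10 2 9 3 11 13)(1 16)(5 6) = [17, 16, 9, 11, 10, 6, 5, 4, 8, 3, 2, 13, 7, 0, 14, 15, 1, 12]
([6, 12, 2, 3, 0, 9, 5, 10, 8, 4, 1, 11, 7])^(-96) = (12)(0 4 9 5 6)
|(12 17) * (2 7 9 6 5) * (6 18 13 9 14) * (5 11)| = 6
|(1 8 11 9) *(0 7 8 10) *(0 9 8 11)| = |(0 7 11 8)(1 10 9)| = 12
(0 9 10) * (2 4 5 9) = (0 2 4 5 9 10) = [2, 1, 4, 3, 5, 9, 6, 7, 8, 10, 0]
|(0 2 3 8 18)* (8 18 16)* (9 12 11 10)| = |(0 2 3 18)(8 16)(9 12 11 10)| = 4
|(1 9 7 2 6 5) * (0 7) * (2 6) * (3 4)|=|(0 7 6 5 1 9)(3 4)|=6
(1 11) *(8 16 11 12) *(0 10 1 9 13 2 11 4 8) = (0 10 1 12)(2 11 9 13)(4 8 16) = [10, 12, 11, 3, 8, 5, 6, 7, 16, 13, 1, 9, 0, 2, 14, 15, 4]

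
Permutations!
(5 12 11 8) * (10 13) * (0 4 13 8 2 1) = (0 4 13 10 8 5 12 11 2 1) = [4, 0, 1, 3, 13, 12, 6, 7, 5, 9, 8, 2, 11, 10]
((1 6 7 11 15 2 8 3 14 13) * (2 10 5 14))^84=((1 6 7 11 15 10 5 14 13)(2 8 3))^84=(1 11 5)(6 15 14)(7 10 13)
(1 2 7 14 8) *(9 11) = (1 2 7 14 8)(9 11) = [0, 2, 7, 3, 4, 5, 6, 14, 1, 11, 10, 9, 12, 13, 8]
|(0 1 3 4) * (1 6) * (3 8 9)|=7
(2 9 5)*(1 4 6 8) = [0, 4, 9, 3, 6, 2, 8, 7, 1, 5] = (1 4 6 8)(2 9 5)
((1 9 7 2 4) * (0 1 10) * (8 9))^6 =((0 1 8 9 7 2 4 10))^6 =(0 4 7 8)(1 10 2 9)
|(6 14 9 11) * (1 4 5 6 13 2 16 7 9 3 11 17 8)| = |(1 4 5 6 14 3 11 13 2 16 7 9 17 8)| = 14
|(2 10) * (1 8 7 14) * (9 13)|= 4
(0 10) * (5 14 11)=[10, 1, 2, 3, 4, 14, 6, 7, 8, 9, 0, 5, 12, 13, 11]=(0 10)(5 14 11)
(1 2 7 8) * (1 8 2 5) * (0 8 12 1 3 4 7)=(0 8 12 1 5 3 4 7 2)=[8, 5, 0, 4, 7, 3, 6, 2, 12, 9, 10, 11, 1]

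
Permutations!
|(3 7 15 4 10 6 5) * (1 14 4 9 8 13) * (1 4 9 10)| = |(1 14 9 8 13 4)(3 7 15 10 6 5)| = 6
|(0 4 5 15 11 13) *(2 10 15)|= |(0 4 5 2 10 15 11 13)|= 8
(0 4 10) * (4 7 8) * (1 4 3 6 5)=[7, 4, 2, 6, 10, 1, 5, 8, 3, 9, 0]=(0 7 8 3 6 5 1 4 10)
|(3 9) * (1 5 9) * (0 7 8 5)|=7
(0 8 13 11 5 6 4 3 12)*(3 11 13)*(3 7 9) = (13)(0 8 7 9 3 12)(4 11 5 6) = [8, 1, 2, 12, 11, 6, 4, 9, 7, 3, 10, 5, 0, 13]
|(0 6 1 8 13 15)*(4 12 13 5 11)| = 10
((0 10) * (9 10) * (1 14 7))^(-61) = ((0 9 10)(1 14 7))^(-61) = (0 10 9)(1 7 14)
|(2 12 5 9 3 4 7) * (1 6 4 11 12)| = |(1 6 4 7 2)(3 11 12 5 9)| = 5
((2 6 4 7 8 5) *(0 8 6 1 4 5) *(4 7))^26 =(8)(1 7 6 5 2)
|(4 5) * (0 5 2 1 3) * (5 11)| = |(0 11 5 4 2 1 3)| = 7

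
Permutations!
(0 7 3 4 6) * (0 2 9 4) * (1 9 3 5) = (0 7 5 1 9 4 6 2 3) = [7, 9, 3, 0, 6, 1, 2, 5, 8, 4]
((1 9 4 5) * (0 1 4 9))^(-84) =(9)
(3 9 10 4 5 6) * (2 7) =(2 7)(3 9 10 4 5 6) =[0, 1, 7, 9, 5, 6, 3, 2, 8, 10, 4]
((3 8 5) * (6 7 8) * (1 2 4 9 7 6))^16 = ((1 2 4 9 7 8 5 3))^16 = (9)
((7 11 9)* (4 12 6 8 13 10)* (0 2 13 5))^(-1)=(0 5 8 6 12 4 10 13 2)(7 9 11)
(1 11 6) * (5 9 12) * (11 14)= (1 14 11 6)(5 9 12)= [0, 14, 2, 3, 4, 9, 1, 7, 8, 12, 10, 6, 5, 13, 11]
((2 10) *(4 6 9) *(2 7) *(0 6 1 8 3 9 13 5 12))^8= ((0 6 13 5 12)(1 8 3 9 4)(2 10 7))^8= (0 5 6 12 13)(1 9 8 4 3)(2 7 10)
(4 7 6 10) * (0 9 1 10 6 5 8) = (0 9 1 10 4 7 5 8) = [9, 10, 2, 3, 7, 8, 6, 5, 0, 1, 4]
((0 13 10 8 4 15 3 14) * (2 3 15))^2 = ((15)(0 13 10 8 4 2 3 14))^2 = (15)(0 10 4 3)(2 14 13 8)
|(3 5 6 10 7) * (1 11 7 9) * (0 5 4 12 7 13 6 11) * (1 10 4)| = |(0 5 11 13 6 4 12 7 3 1)(9 10)| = 10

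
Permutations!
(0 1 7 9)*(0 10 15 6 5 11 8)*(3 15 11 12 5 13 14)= (0 1 7 9 10 11 8)(3 15 6 13 14)(5 12)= [1, 7, 2, 15, 4, 12, 13, 9, 0, 10, 11, 8, 5, 14, 3, 6]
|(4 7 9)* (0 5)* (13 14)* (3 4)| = 4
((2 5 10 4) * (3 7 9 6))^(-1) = ((2 5 10 4)(3 7 9 6))^(-1) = (2 4 10 5)(3 6 9 7)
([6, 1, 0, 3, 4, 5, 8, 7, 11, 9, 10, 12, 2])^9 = (0 11)(2 8)(6 12)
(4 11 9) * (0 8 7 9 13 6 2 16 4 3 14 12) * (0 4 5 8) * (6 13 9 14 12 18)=(2 16 5 8 7 14 18 6)(3 12 4 11 9)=[0, 1, 16, 12, 11, 8, 2, 14, 7, 3, 10, 9, 4, 13, 18, 15, 5, 17, 6]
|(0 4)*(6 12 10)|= |(0 4)(6 12 10)|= 6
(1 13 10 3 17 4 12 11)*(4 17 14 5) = (17)(1 13 10 3 14 5 4 12 11) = [0, 13, 2, 14, 12, 4, 6, 7, 8, 9, 3, 1, 11, 10, 5, 15, 16, 17]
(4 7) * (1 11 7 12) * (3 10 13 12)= [0, 11, 2, 10, 3, 5, 6, 4, 8, 9, 13, 7, 1, 12]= (1 11 7 4 3 10 13 12)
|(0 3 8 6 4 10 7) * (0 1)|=|(0 3 8 6 4 10 7 1)|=8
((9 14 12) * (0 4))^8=(9 12 14)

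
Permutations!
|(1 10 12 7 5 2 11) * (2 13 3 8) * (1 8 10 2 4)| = 30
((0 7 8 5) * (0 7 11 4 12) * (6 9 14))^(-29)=((0 11 4 12)(5 7 8)(6 9 14))^(-29)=(0 12 4 11)(5 7 8)(6 9 14)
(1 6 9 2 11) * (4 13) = (1 6 9 2 11)(4 13) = [0, 6, 11, 3, 13, 5, 9, 7, 8, 2, 10, 1, 12, 4]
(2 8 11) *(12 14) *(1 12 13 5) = [0, 12, 8, 3, 4, 1, 6, 7, 11, 9, 10, 2, 14, 5, 13] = (1 12 14 13 5)(2 8 11)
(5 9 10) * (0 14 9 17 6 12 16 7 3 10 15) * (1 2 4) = [14, 2, 4, 10, 1, 17, 12, 3, 8, 15, 5, 11, 16, 13, 9, 0, 7, 6] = (0 14 9 15)(1 2 4)(3 10 5 17 6 12 16 7)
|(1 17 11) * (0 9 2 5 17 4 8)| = 9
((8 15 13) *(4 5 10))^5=(4 10 5)(8 13 15)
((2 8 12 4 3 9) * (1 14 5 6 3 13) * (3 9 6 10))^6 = (1 9)(2 14)(3 4)(5 8)(6 13)(10 12)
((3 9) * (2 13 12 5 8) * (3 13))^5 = (2 5 13 3 8 12 9) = ((2 3 9 13 12 5 8))^5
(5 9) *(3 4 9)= (3 4 9 5)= [0, 1, 2, 4, 9, 3, 6, 7, 8, 5]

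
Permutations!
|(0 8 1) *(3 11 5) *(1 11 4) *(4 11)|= 12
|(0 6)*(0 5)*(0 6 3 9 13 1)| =10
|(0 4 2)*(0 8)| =4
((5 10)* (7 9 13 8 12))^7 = (5 10)(7 13 12 9 8)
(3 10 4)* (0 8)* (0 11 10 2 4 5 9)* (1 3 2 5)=(0 8 11 10 1 3 5 9)(2 4)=[8, 3, 4, 5, 2, 9, 6, 7, 11, 0, 1, 10]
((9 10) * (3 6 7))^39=(9 10)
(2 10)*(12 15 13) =(2 10)(12 15 13) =[0, 1, 10, 3, 4, 5, 6, 7, 8, 9, 2, 11, 15, 12, 14, 13]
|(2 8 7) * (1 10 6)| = |(1 10 6)(2 8 7)| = 3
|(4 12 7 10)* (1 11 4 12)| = 3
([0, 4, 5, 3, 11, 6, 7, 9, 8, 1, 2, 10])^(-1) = (1 9 7 6 5 2 10 11 4)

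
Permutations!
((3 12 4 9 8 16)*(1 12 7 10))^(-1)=(1 10 7 3 16 8 9 4 12)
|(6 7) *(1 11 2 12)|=|(1 11 2 12)(6 7)|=4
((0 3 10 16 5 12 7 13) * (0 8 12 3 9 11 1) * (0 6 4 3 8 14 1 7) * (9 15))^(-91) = (0 13 3 12 7 4 8 11 6 5 9 1 16 15 14 10)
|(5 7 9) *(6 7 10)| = 5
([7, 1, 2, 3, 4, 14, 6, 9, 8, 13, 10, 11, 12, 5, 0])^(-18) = (14)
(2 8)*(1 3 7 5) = [0, 3, 8, 7, 4, 1, 6, 5, 2] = (1 3 7 5)(2 8)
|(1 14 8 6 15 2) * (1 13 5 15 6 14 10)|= 4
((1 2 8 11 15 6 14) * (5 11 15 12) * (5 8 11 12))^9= ((1 2 11 5 12 8 15 6 14))^9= (15)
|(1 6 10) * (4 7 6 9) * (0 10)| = |(0 10 1 9 4 7 6)| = 7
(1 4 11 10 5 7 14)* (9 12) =(1 4 11 10 5 7 14)(9 12) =[0, 4, 2, 3, 11, 7, 6, 14, 8, 12, 5, 10, 9, 13, 1]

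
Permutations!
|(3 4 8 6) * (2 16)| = 4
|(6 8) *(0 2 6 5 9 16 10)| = 8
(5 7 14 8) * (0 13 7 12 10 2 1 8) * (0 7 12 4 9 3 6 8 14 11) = (0 13 12 10 2 1 14 7 11)(3 6 8 5 4 9) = [13, 14, 1, 6, 9, 4, 8, 11, 5, 3, 2, 0, 10, 12, 7]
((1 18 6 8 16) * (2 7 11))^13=((1 18 6 8 16)(2 7 11))^13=(1 8 18 16 6)(2 7 11)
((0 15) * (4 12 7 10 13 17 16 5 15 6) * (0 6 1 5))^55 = (0 7 5 13 6 16 12 1 10 15 17 4)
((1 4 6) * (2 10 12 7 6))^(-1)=(1 6 7 12 10 2 4)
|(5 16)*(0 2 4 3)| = 4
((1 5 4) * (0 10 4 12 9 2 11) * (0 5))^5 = ((0 10 4 1)(2 11 5 12 9))^5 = (12)(0 10 4 1)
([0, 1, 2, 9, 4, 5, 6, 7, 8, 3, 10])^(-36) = (10)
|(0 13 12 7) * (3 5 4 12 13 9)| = 7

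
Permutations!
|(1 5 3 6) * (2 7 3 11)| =|(1 5 11 2 7 3 6)| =7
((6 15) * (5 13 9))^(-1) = (5 9 13)(6 15)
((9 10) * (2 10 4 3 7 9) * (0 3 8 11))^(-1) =((0 3 7 9 4 8 11)(2 10))^(-1) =(0 11 8 4 9 7 3)(2 10)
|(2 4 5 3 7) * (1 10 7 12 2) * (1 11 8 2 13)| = |(1 10 7 11 8 2 4 5 3 12 13)| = 11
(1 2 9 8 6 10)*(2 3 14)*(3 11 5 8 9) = [0, 11, 3, 14, 4, 8, 10, 7, 6, 9, 1, 5, 12, 13, 2] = (1 11 5 8 6 10)(2 3 14)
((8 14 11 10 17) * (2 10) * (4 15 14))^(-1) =(2 11 14 15 4 8 17 10)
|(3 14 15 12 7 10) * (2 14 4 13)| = |(2 14 15 12 7 10 3 4 13)| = 9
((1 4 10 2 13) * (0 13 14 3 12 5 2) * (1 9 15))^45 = (0 15 10 9 4 13 1)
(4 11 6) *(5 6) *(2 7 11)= (2 7 11 5 6 4)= [0, 1, 7, 3, 2, 6, 4, 11, 8, 9, 10, 5]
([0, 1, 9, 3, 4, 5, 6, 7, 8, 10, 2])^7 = (2 9 10)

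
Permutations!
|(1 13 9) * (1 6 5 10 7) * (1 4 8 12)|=|(1 13 9 6 5 10 7 4 8 12)|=10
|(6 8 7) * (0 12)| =|(0 12)(6 8 7)| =6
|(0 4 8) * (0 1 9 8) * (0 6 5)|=|(0 4 6 5)(1 9 8)|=12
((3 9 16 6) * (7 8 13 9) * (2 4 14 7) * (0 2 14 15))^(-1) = ((0 2 4 15)(3 14 7 8 13 9 16 6))^(-1) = (0 15 4 2)(3 6 16 9 13 8 7 14)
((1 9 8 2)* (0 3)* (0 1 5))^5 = ((0 3 1 9 8 2 5))^5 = (0 2 9 3 5 8 1)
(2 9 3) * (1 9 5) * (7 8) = (1 9 3 2 5)(7 8) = [0, 9, 5, 2, 4, 1, 6, 8, 7, 3]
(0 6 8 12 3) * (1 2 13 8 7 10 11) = (0 6 7 10 11 1 2 13 8 12 3) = [6, 2, 13, 0, 4, 5, 7, 10, 12, 9, 11, 1, 3, 8]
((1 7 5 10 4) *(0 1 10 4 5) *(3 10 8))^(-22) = (0 7 1)(3 4 10 8 5)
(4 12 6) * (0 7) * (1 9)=(0 7)(1 9)(4 12 6)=[7, 9, 2, 3, 12, 5, 4, 0, 8, 1, 10, 11, 6]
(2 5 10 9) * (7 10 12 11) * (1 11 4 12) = (1 11 7 10 9 2 5)(4 12) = [0, 11, 5, 3, 12, 1, 6, 10, 8, 2, 9, 7, 4]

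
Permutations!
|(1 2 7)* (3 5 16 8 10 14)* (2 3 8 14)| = 9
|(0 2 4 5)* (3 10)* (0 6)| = 10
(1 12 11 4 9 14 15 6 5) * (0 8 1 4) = (0 8 1 12 11)(4 9 14 15 6 5) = [8, 12, 2, 3, 9, 4, 5, 7, 1, 14, 10, 0, 11, 13, 15, 6]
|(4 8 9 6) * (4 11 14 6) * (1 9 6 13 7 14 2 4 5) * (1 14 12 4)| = 12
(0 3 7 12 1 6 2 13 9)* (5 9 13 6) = (13)(0 3 7 12 1 5 9)(2 6) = [3, 5, 6, 7, 4, 9, 2, 12, 8, 0, 10, 11, 1, 13]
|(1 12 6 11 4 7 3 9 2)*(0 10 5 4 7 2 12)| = |(0 10 5 4 2 1)(3 9 12 6 11 7)| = 6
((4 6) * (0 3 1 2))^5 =((0 3 1 2)(4 6))^5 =(0 3 1 2)(4 6)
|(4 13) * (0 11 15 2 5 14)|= |(0 11 15 2 5 14)(4 13)|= 6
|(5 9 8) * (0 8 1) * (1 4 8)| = 4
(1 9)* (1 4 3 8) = [0, 9, 2, 8, 3, 5, 6, 7, 1, 4] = (1 9 4 3 8)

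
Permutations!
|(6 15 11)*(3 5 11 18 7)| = |(3 5 11 6 15 18 7)| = 7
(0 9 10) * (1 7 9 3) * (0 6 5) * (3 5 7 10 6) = (0 5)(1 10 3)(6 7 9) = [5, 10, 2, 1, 4, 0, 7, 9, 8, 6, 3]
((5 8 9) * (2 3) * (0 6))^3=((0 6)(2 3)(5 8 9))^3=(9)(0 6)(2 3)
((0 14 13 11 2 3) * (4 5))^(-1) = (0 3 2 11 13 14)(4 5)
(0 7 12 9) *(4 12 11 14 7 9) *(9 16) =[16, 1, 2, 3, 12, 5, 6, 11, 8, 0, 10, 14, 4, 13, 7, 15, 9] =(0 16 9)(4 12)(7 11 14)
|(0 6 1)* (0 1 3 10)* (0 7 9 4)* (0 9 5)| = |(0 6 3 10 7 5)(4 9)| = 6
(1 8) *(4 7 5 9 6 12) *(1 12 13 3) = (1 8 12 4 7 5 9 6 13 3) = [0, 8, 2, 1, 7, 9, 13, 5, 12, 6, 10, 11, 4, 3]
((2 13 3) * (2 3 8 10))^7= ((2 13 8 10))^7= (2 10 8 13)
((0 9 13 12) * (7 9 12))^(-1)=((0 12)(7 9 13))^(-1)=(0 12)(7 13 9)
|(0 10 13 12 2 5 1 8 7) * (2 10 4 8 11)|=12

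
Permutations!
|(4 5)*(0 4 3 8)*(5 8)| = 6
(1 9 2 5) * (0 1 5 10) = (0 1 9 2 10) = [1, 9, 10, 3, 4, 5, 6, 7, 8, 2, 0]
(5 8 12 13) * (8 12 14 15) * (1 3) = (1 3)(5 12 13)(8 14 15) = [0, 3, 2, 1, 4, 12, 6, 7, 14, 9, 10, 11, 13, 5, 15, 8]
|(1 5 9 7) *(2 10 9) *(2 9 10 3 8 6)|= 4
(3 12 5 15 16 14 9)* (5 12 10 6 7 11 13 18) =(3 10 6 7 11 13 18 5 15 16 14 9) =[0, 1, 2, 10, 4, 15, 7, 11, 8, 3, 6, 13, 12, 18, 9, 16, 14, 17, 5]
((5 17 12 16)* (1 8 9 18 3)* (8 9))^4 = ((1 9 18 3)(5 17 12 16))^4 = (18)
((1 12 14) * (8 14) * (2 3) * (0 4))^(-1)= (0 4)(1 14 8 12)(2 3)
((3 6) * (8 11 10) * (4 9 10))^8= (4 8 9 11 10)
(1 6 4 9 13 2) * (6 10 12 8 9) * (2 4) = [0, 10, 1, 3, 6, 5, 2, 7, 9, 13, 12, 11, 8, 4] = (1 10 12 8 9 13 4 6 2)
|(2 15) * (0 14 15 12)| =5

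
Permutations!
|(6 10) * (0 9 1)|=6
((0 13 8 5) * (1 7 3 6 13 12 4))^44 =((0 12 4 1 7 3 6 13 8 5))^44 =(0 7 8 4 6)(1 13 12 3 5)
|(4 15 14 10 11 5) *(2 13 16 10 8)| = |(2 13 16 10 11 5 4 15 14 8)| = 10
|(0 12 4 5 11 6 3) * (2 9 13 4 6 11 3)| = 9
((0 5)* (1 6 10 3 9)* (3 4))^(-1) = (0 5)(1 9 3 4 10 6)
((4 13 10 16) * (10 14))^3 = (4 10 13 16 14)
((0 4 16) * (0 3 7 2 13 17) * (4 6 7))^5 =(0 17 13 2 7 6)(3 16 4)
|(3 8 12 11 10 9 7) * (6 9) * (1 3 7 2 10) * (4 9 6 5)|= 5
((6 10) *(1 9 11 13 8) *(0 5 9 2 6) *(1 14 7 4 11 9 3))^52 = ((0 5 3 1 2 6 10)(4 11 13 8 14 7))^52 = (0 1 10 3 6 5 2)(4 14 13)(7 8 11)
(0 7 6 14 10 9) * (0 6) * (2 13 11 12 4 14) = (0 7)(2 13 11 12 4 14 10 9 6) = [7, 1, 13, 3, 14, 5, 2, 0, 8, 6, 9, 12, 4, 11, 10]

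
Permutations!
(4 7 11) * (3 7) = (3 7 11 4) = [0, 1, 2, 7, 3, 5, 6, 11, 8, 9, 10, 4]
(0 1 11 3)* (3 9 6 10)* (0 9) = (0 1 11)(3 9 6 10) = [1, 11, 2, 9, 4, 5, 10, 7, 8, 6, 3, 0]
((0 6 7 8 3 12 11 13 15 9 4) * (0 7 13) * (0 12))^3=(0 15 7)(3 13 4)(6 9 8)(11 12)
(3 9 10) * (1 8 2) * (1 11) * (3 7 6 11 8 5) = (1 5 3 9 10 7 6 11)(2 8) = [0, 5, 8, 9, 4, 3, 11, 6, 2, 10, 7, 1]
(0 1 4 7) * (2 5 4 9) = [1, 9, 5, 3, 7, 4, 6, 0, 8, 2] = (0 1 9 2 5 4 7)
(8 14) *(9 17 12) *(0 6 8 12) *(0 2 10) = (0 6 8 14 12 9 17 2 10) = [6, 1, 10, 3, 4, 5, 8, 7, 14, 17, 0, 11, 9, 13, 12, 15, 16, 2]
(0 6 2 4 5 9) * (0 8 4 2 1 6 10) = (0 10)(1 6)(4 5 9 8) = [10, 6, 2, 3, 5, 9, 1, 7, 4, 8, 0]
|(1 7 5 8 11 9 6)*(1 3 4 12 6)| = 12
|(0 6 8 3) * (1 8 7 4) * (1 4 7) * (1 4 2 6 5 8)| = |(0 5 8 3)(2 6 4)| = 12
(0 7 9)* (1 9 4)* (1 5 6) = (0 7 4 5 6 1 9) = [7, 9, 2, 3, 5, 6, 1, 4, 8, 0]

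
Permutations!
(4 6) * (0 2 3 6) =(0 2 3 6 4) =[2, 1, 3, 6, 0, 5, 4]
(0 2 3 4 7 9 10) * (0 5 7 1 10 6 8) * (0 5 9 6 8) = (0 2 3 4 1 10 9 8 5 7 6) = [2, 10, 3, 4, 1, 7, 0, 6, 5, 8, 9]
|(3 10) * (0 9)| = |(0 9)(3 10)| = 2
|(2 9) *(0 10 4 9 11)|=6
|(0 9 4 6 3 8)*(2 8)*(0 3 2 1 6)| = |(0 9 4)(1 6 2 8 3)| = 15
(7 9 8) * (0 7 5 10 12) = (0 7 9 8 5 10 12) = [7, 1, 2, 3, 4, 10, 6, 9, 5, 8, 12, 11, 0]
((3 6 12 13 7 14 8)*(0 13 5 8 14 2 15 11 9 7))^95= (15)(0 13)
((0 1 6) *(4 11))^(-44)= ((0 1 6)(4 11))^(-44)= (11)(0 1 6)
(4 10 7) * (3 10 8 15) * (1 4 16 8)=(1 4)(3 10 7 16 8 15)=[0, 4, 2, 10, 1, 5, 6, 16, 15, 9, 7, 11, 12, 13, 14, 3, 8]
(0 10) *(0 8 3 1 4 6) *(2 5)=(0 10 8 3 1 4 6)(2 5)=[10, 4, 5, 1, 6, 2, 0, 7, 3, 9, 8]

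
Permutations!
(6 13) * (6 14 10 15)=(6 13 14 10 15)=[0, 1, 2, 3, 4, 5, 13, 7, 8, 9, 15, 11, 12, 14, 10, 6]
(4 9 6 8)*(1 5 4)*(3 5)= (1 3 5 4 9 6 8)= [0, 3, 2, 5, 9, 4, 8, 7, 1, 6]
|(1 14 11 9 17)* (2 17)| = |(1 14 11 9 2 17)| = 6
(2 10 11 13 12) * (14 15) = (2 10 11 13 12)(14 15) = [0, 1, 10, 3, 4, 5, 6, 7, 8, 9, 11, 13, 2, 12, 15, 14]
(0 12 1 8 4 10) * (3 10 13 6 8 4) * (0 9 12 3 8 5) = (0 3 10 9 12 1 4 13 6 5) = [3, 4, 2, 10, 13, 0, 5, 7, 8, 12, 9, 11, 1, 6]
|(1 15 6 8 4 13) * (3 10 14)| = |(1 15 6 8 4 13)(3 10 14)| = 6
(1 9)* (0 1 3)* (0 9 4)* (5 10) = (0 1 4)(3 9)(5 10) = [1, 4, 2, 9, 0, 10, 6, 7, 8, 3, 5]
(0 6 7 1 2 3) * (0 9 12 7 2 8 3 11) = (0 6 2 11)(1 8 3 9 12 7) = [6, 8, 11, 9, 4, 5, 2, 1, 3, 12, 10, 0, 7]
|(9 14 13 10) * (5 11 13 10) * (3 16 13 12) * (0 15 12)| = |(0 15 12 3 16 13 5 11)(9 14 10)| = 24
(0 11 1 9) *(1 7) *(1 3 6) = (0 11 7 3 6 1 9) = [11, 9, 2, 6, 4, 5, 1, 3, 8, 0, 10, 7]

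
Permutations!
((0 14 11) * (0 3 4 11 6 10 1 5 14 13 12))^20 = (14)(0 12 13)(3 11 4)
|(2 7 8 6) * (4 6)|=|(2 7 8 4 6)|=5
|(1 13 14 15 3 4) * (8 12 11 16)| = 12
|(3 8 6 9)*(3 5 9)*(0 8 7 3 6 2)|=|(0 8 2)(3 7)(5 9)|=6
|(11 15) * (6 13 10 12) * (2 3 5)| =12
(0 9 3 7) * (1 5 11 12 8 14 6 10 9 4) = (0 4 1 5 11 12 8 14 6 10 9 3 7) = [4, 5, 2, 7, 1, 11, 10, 0, 14, 3, 9, 12, 8, 13, 6]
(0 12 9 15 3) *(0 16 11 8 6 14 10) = (0 12 9 15 3 16 11 8 6 14 10) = [12, 1, 2, 16, 4, 5, 14, 7, 6, 15, 0, 8, 9, 13, 10, 3, 11]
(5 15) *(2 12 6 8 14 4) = (2 12 6 8 14 4)(5 15) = [0, 1, 12, 3, 2, 15, 8, 7, 14, 9, 10, 11, 6, 13, 4, 5]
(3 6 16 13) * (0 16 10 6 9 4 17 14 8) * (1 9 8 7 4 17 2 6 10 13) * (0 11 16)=(1 9 17 14 7 4 2 6 13 3 8 11 16)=[0, 9, 6, 8, 2, 5, 13, 4, 11, 17, 10, 16, 12, 3, 7, 15, 1, 14]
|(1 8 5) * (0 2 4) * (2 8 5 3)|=10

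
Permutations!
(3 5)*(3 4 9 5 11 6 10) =(3 11 6 10)(4 9 5) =[0, 1, 2, 11, 9, 4, 10, 7, 8, 5, 3, 6]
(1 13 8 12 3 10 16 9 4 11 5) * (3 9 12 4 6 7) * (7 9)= [0, 13, 2, 10, 11, 1, 9, 3, 4, 6, 16, 5, 7, 8, 14, 15, 12]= (1 13 8 4 11 5)(3 10 16 12 7)(6 9)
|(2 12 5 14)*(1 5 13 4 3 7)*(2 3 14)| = 9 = |(1 5 2 12 13 4 14 3 7)|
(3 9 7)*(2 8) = (2 8)(3 9 7) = [0, 1, 8, 9, 4, 5, 6, 3, 2, 7]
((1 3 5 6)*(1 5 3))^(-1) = ((5 6))^(-1) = (5 6)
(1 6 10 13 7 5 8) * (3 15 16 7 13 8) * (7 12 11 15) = (1 6 10 8)(3 7 5)(11 15 16 12) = [0, 6, 2, 7, 4, 3, 10, 5, 1, 9, 8, 15, 11, 13, 14, 16, 12]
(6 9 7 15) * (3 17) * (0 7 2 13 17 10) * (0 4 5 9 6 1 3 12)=(0 7 15 1 3 10 4 5 9 2 13 17 12)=[7, 3, 13, 10, 5, 9, 6, 15, 8, 2, 4, 11, 0, 17, 14, 1, 16, 12]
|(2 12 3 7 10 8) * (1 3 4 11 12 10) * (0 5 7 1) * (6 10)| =|(0 5 7)(1 3)(2 6 10 8)(4 11 12)| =12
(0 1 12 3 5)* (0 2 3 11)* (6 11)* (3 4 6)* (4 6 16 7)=(0 1 12 3 5 2 6 11)(4 16 7)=[1, 12, 6, 5, 16, 2, 11, 4, 8, 9, 10, 0, 3, 13, 14, 15, 7]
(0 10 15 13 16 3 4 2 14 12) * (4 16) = (0 10 15 13 4 2 14 12)(3 16) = [10, 1, 14, 16, 2, 5, 6, 7, 8, 9, 15, 11, 0, 4, 12, 13, 3]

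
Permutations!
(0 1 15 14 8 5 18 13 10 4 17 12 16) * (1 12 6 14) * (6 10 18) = [12, 15, 2, 3, 17, 6, 14, 7, 5, 9, 4, 11, 16, 18, 8, 1, 0, 10, 13] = (0 12 16)(1 15)(4 17 10)(5 6 14 8)(13 18)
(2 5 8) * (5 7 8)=(2 7 8)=[0, 1, 7, 3, 4, 5, 6, 8, 2]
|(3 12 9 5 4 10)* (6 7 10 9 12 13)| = 15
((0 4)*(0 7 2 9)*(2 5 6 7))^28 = (9)(5 6 7) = ((0 4 2 9)(5 6 7))^28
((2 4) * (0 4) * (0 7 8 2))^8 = ((0 4)(2 7 8))^8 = (2 8 7)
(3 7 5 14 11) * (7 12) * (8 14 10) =(3 12 7 5 10 8 14 11) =[0, 1, 2, 12, 4, 10, 6, 5, 14, 9, 8, 3, 7, 13, 11]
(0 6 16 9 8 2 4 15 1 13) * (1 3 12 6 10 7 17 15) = [10, 13, 4, 12, 1, 5, 16, 17, 2, 8, 7, 11, 6, 0, 14, 3, 9, 15] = (0 10 7 17 15 3 12 6 16 9 8 2 4 1 13)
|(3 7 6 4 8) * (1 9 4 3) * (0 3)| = |(0 3 7 6)(1 9 4 8)| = 4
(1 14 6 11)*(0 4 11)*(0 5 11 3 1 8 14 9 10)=(0 4 3 1 9 10)(5 11 8 14 6)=[4, 9, 2, 1, 3, 11, 5, 7, 14, 10, 0, 8, 12, 13, 6]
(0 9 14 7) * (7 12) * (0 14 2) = [9, 1, 0, 3, 4, 5, 6, 14, 8, 2, 10, 11, 7, 13, 12] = (0 9 2)(7 14 12)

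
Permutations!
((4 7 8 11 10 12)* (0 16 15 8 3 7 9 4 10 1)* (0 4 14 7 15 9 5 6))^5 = ((0 16 9 14 7 3 15 8 11 1 4 5 6)(10 12))^5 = (0 3 4 9 8 6 7 1 16 15 5 14 11)(10 12)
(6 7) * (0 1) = (0 1)(6 7) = [1, 0, 2, 3, 4, 5, 7, 6]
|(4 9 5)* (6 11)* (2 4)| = 4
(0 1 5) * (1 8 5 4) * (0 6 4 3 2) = [8, 3, 0, 2, 1, 6, 4, 7, 5] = (0 8 5 6 4 1 3 2)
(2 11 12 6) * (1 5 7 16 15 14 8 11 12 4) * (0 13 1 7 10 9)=(0 13 1 5 10 9)(2 12 6)(4 7 16 15 14 8 11)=[13, 5, 12, 3, 7, 10, 2, 16, 11, 0, 9, 4, 6, 1, 8, 14, 15]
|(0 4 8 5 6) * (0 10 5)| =3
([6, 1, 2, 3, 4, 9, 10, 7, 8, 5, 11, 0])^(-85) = (0 11 10 6)(5 9)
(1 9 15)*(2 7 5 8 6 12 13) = (1 9 15)(2 7 5 8 6 12 13) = [0, 9, 7, 3, 4, 8, 12, 5, 6, 15, 10, 11, 13, 2, 14, 1]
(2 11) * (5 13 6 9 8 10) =(2 11)(5 13 6 9 8 10) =[0, 1, 11, 3, 4, 13, 9, 7, 10, 8, 5, 2, 12, 6]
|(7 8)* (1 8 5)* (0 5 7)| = 4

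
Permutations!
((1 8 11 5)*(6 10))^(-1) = ((1 8 11 5)(6 10))^(-1) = (1 5 11 8)(6 10)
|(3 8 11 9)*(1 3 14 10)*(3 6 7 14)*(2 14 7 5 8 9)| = |(1 6 5 8 11 2 14 10)(3 9)| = 8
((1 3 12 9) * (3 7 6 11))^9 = (1 6 3 9 7 11 12)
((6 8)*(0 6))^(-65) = (0 6 8)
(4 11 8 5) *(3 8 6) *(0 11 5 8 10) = (0 11 6 3 10)(4 5) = [11, 1, 2, 10, 5, 4, 3, 7, 8, 9, 0, 6]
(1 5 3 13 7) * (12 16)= (1 5 3 13 7)(12 16)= [0, 5, 2, 13, 4, 3, 6, 1, 8, 9, 10, 11, 16, 7, 14, 15, 12]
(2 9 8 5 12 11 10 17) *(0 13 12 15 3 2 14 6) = (0 13 12 11 10 17 14 6)(2 9 8 5 15 3) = [13, 1, 9, 2, 4, 15, 0, 7, 5, 8, 17, 10, 11, 12, 6, 3, 16, 14]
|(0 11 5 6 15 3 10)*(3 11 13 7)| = 20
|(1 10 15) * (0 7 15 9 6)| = 7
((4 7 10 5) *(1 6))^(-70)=(4 10)(5 7)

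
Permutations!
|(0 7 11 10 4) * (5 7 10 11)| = 6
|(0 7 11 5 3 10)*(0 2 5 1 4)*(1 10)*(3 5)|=8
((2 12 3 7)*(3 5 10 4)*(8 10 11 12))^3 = (12)(2 4)(3 8)(7 10)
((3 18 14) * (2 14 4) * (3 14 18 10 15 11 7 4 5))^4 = ((2 18 5 3 10 15 11 7 4))^4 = (2 10 4 3 7 5 11 18 15)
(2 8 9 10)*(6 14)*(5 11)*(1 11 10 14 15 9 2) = (1 11 5 10)(2 8)(6 15 9 14) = [0, 11, 8, 3, 4, 10, 15, 7, 2, 14, 1, 5, 12, 13, 6, 9]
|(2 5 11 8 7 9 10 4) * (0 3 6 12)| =8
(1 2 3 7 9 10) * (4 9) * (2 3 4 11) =(1 3 7 11 2 4 9 10) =[0, 3, 4, 7, 9, 5, 6, 11, 8, 10, 1, 2]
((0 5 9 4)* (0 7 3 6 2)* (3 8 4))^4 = (0 6 9)(2 3 5)(4 7 8)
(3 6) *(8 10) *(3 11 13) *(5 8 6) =(3 5 8 10 6 11 13) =[0, 1, 2, 5, 4, 8, 11, 7, 10, 9, 6, 13, 12, 3]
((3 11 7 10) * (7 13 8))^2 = (3 13 7)(8 10 11)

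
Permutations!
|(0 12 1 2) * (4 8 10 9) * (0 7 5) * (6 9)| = |(0 12 1 2 7 5)(4 8 10 6 9)| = 30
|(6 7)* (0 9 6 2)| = |(0 9 6 7 2)| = 5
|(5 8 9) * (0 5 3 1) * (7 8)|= 7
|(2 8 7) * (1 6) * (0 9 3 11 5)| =|(0 9 3 11 5)(1 6)(2 8 7)| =30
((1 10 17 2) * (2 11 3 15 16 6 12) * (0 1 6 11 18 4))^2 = (0 10 18)(1 17 4)(2 12 6)(3 16)(11 15)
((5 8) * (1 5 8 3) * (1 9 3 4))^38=(9)(1 4 5)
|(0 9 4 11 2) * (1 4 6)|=|(0 9 6 1 4 11 2)|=7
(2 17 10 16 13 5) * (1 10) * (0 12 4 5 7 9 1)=[12, 10, 17, 3, 5, 2, 6, 9, 8, 1, 16, 11, 4, 7, 14, 15, 13, 0]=(0 12 4 5 2 17)(1 10 16 13 7 9)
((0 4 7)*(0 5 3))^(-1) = (0 3 5 7 4)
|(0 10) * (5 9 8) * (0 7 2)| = |(0 10 7 2)(5 9 8)| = 12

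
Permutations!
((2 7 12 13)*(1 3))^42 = (2 12)(7 13)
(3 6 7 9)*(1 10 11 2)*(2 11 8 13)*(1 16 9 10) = (2 16 9 3 6 7 10 8 13) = [0, 1, 16, 6, 4, 5, 7, 10, 13, 3, 8, 11, 12, 2, 14, 15, 9]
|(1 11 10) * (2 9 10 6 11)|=|(1 2 9 10)(6 11)|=4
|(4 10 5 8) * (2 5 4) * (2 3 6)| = |(2 5 8 3 6)(4 10)| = 10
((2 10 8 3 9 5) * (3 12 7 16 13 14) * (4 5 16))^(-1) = ((2 10 8 12 7 4 5)(3 9 16 13 14))^(-1) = (2 5 4 7 12 8 10)(3 14 13 16 9)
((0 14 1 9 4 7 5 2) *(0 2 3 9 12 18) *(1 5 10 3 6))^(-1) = (0 18 12 1 6 5 14)(3 10 7 4 9) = ((0 14 5 6 1 12 18)(3 9 4 7 10))^(-1)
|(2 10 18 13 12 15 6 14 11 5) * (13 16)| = |(2 10 18 16 13 12 15 6 14 11 5)| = 11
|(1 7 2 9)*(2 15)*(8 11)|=10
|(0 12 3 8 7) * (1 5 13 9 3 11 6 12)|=|(0 1 5 13 9 3 8 7)(6 12 11)|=24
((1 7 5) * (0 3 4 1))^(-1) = (0 5 7 1 4 3)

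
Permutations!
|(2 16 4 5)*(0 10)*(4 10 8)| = 7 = |(0 8 4 5 2 16 10)|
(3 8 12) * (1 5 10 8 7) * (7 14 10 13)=(1 5 13 7)(3 14 10 8 12)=[0, 5, 2, 14, 4, 13, 6, 1, 12, 9, 8, 11, 3, 7, 10]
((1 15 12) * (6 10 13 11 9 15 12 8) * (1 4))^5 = (1 4 12)(6 15 11 10 8 9 13)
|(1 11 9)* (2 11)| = 4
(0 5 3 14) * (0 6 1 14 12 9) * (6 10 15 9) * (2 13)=[5, 14, 13, 12, 4, 3, 1, 7, 8, 0, 15, 11, 6, 2, 10, 9]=(0 5 3 12 6 1 14 10 15 9)(2 13)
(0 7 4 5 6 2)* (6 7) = [6, 1, 0, 3, 5, 7, 2, 4] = (0 6 2)(4 5 7)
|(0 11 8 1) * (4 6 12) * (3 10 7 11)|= 21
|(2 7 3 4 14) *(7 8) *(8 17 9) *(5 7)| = 9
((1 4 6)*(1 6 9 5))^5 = (1 4 9 5)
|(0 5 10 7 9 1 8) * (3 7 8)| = 4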